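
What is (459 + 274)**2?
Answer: 537289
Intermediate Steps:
(459 + 274)**2 = 733**2 = 537289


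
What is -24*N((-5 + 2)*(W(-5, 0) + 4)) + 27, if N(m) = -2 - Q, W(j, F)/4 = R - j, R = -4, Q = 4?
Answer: 171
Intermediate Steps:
W(j, F) = -16 - 4*j (W(j, F) = 4*(-4 - j) = -16 - 4*j)
N(m) = -6 (N(m) = -2 - 1*4 = -2 - 4 = -6)
-24*N((-5 + 2)*(W(-5, 0) + 4)) + 27 = -24*(-6) + 27 = 144 + 27 = 171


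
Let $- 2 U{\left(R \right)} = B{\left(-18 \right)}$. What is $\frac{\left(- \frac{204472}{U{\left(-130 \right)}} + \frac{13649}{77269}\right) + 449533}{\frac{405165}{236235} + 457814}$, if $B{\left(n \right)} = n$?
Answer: $\frac{4674546746725234}{5014082558227437} \approx 0.93228$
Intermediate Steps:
$U{\left(R \right)} = 9$ ($U{\left(R \right)} = \left(- \frac{1}{2}\right) \left(-18\right) = 9$)
$\frac{\left(- \frac{204472}{U{\left(-130 \right)}} + \frac{13649}{77269}\right) + 449533}{\frac{405165}{236235} + 457814} = \frac{\left(- \frac{204472}{9} + \frac{13649}{77269}\right) + 449533}{\frac{405165}{236235} + 457814} = \frac{\left(\left(-204472\right) \frac{1}{9} + 13649 \cdot \frac{1}{77269}\right) + 449533}{405165 \cdot \frac{1}{236235} + 457814} = \frac{\left(- \frac{204472}{9} + \frac{13649}{77269}\right) + 449533}{\frac{27011}{15749} + 457814} = \frac{- \frac{15799224127}{695421} + 449533}{\frac{7210139697}{15749}} = \frac{296815464266}{695421} \cdot \frac{15749}{7210139697} = \frac{4674546746725234}{5014082558227437}$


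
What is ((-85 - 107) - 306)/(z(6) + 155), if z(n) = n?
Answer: -498/161 ≈ -3.0932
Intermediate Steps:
((-85 - 107) - 306)/(z(6) + 155) = ((-85 - 107) - 306)/(6 + 155) = (-192 - 306)/161 = -498*1/161 = -498/161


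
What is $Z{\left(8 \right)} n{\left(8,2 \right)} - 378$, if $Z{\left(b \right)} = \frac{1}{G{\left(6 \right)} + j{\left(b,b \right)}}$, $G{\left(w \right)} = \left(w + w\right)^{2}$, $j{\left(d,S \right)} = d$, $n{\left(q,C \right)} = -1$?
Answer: $- \frac{57457}{152} \approx -378.01$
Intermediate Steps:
$G{\left(w \right)} = 4 w^{2}$ ($G{\left(w \right)} = \left(2 w\right)^{2} = 4 w^{2}$)
$Z{\left(b \right)} = \frac{1}{144 + b}$ ($Z{\left(b \right)} = \frac{1}{4 \cdot 6^{2} + b} = \frac{1}{4 \cdot 36 + b} = \frac{1}{144 + b}$)
$Z{\left(8 \right)} n{\left(8,2 \right)} - 378 = \frac{1}{144 + 8} \left(-1\right) - 378 = \frac{1}{152} \left(-1\right) - 378 = - \frac{1}{152} - 378 = - \frac{57457}{152}$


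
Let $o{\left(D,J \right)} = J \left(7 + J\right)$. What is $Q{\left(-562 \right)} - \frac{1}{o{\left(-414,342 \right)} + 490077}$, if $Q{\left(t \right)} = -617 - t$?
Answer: $- \frac{33518926}{609435} \approx -55.0$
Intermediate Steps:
$Q{\left(-562 \right)} - \frac{1}{o{\left(-414,342 \right)} + 490077} = \left(-617 - -562\right) - \frac{1}{342 \left(7 + 342\right) + 490077} = \left(-617 + 562\right) - \frac{1}{342 \cdot 349 + 490077} = -55 - \frac{1}{119358 + 490077} = -55 - \frac{1}{609435} = - \frac{33518926}{609435}$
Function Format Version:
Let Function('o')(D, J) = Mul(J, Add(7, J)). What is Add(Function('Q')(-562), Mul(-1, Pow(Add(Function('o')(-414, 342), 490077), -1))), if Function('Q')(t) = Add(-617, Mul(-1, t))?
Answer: Rational(-33518926, 609435) ≈ -55.000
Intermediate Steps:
Add(Function('Q')(-562), Mul(-1, Pow(Add(Function('o')(-414, 342), 490077), -1))) = Add(Add(-617, Mul(-1, -562)), Mul(-1, Pow(Add(Mul(342, Add(7, 342)), 490077), -1))) = Add(Add(-617, 562), Mul(-1, Pow(Add(Mul(342, 349), 490077), -1))) = Add(-55, Mul(-1, Pow(Add(119358, 490077), -1))) = Add(-55, Mul(-1, Pow(609435, -1))) = Add(-55, Mul(-1, Rational(1, 609435))) = Add(-55, Rational(-1, 609435)) = Rational(-33518926, 609435)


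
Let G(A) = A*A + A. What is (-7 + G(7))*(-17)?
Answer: -833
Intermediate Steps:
G(A) = A + A² (G(A) = A² + A = A + A²)
(-7 + G(7))*(-17) = (-7 + 7*(1 + 7))*(-17) = (-7 + 7*8)*(-17) = (-7 + 56)*(-17) = 49*(-17) = -833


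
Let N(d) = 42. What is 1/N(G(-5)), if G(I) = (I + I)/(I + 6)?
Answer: 1/42 ≈ 0.023810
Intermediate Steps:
G(I) = 2*I/(6 + I) (G(I) = (2*I)/(6 + I) = 2*I/(6 + I))
1/N(G(-5)) = 1/42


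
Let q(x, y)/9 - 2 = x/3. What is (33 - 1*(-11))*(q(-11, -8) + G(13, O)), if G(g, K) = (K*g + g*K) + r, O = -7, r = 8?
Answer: -8316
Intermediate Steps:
G(g, K) = 8 + 2*K*g (G(g, K) = (K*g + g*K) + 8 = (K*g + K*g) + 8 = 2*K*g + 8 = 8 + 2*K*g)
q(x, y) = 18 + 3*x (q(x, y) = 18 + 9*(x/3) = 18 + 3*x)
(33 - 1*(-11))*(q(-11, -8) + G(13, O)) = (33 - 1*(-11))*((18 + 3*(-11)) + (8 + 2*(-7)*13)) = (33 + 11)*((18 - 33) + (8 - 182)) = 44*(-15 - 174) = 44*(-189) = -8316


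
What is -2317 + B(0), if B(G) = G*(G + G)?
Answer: -2317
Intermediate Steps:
B(G) = 2*G**2 (B(G) = G*(2*G) = 2*G**2)
-2317 + B(0) = -2317 + 2*0**2 = -2317 + 2*0 = -2317 + 0 = -2317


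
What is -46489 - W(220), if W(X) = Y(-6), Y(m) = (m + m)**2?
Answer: -46633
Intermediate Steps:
Y(m) = 4*m**2 (Y(m) = (2*m)**2 = 4*m**2)
W(X) = 144 (W(X) = 4*(-6)**2 = 4*36 = 144)
-46489 - W(220) = -46489 - 1*144 = -46489 - 144 = -46633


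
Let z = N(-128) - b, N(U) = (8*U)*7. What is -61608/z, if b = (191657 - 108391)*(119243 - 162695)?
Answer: -7701/452258383 ≈ -1.7028e-5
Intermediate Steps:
b = -3618074232 (b = 83266*(-43452) = -3618074232)
N(U) = 56*U
z = 3618067064 (z = 56*(-128) - 1*(-3618074232) = -7168 + 3618074232 = 3618067064)
-61608/z = -61608/3618067064 = -61608*1/3618067064 = -7701/452258383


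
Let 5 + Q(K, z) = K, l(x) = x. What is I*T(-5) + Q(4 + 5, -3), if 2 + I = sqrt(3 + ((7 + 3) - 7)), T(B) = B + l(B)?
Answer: 24 - 10*sqrt(6) ≈ -0.49490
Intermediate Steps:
Q(K, z) = -5 + K
T(B) = 2*B (T(B) = B + B = 2*B)
I = -2 + sqrt(6) (I = -2 + sqrt(3 + ((7 + 3) - 7)) = -2 + sqrt(3 + (10 - 7)) = -2 + sqrt(3 + 3) = -2 + sqrt(6) ≈ 0.44949)
I*T(-5) + Q(4 + 5, -3) = (-2 + sqrt(6))*(2*(-5)) + (-5 + (4 + 5)) = (-2 + sqrt(6))*(-10) + (-5 + 9) = (20 - 10*sqrt(6)) + 4 = 24 - 10*sqrt(6)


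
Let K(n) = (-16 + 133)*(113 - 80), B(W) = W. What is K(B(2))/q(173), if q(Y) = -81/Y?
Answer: -24739/3 ≈ -8246.3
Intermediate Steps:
K(n) = 3861 (K(n) = 117*33 = 3861)
K(B(2))/q(173) = 3861/((-81/173)) = 3861/((-81*1/173)) = 3861/(-81/173) = 3861*(-173/81) = -24739/3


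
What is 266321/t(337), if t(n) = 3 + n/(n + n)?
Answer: 532642/7 ≈ 76092.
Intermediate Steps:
t(n) = 7/2 (t(n) = 3 + n/((2*n)) = 3 + n*(1/(2*n)) = 3 + ½ = 7/2)
266321/t(337) = 266321/(7/2) = 266321*(2/7) = 532642/7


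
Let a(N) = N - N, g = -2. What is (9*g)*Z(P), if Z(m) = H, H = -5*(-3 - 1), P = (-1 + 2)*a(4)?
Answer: -360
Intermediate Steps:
a(N) = 0
P = 0 (P = (-1 + 2)*0 = 1*0 = 0)
H = 20 (H = -5*(-4) = 20)
Z(m) = 20
(9*g)*Z(P) = (9*(-2))*20 = -18*20 = -360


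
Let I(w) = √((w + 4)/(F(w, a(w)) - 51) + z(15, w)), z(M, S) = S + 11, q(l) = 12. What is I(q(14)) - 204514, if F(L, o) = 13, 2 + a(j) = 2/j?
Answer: -204514 + √8151/19 ≈ -2.0451e+5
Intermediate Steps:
a(j) = -2 + 2/j
z(M, S) = 11 + S
I(w) = √(207/19 + 37*w/38) (I(w) = √((w + 4)/(13 - 51) + (11 + w)) = √((4 + w)/(-38) + (11 + w)) = √((4 + w)*(-1/38) + (11 + w)) = √((-2/19 - w/38) + (11 + w)) = √(207/19 + 37*w/38))
I(q(14)) - 204514 = √(15732 + 1406*12)/38 - 204514 = √(15732 + 16872)/38 - 204514 = √32604/38 - 204514 = (2*√8151)/38 - 204514 = √8151/19 - 204514 = -204514 + √8151/19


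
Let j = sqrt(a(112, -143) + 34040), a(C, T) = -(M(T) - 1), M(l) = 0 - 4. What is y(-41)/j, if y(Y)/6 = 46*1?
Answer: 276*sqrt(34045)/34045 ≈ 1.4958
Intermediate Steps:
M(l) = -4
y(Y) = 276 (y(Y) = 6*(46*1) = 6*46 = 276)
a(C, T) = 5 (a(C, T) = -(-4 - 1) = -1*(-5) = 5)
j = sqrt(34045) (j = sqrt(5 + 34040) = sqrt(34045) ≈ 184.51)
y(-41)/j = 276/(sqrt(34045)) = 276*(sqrt(34045)/34045) = 276*sqrt(34045)/34045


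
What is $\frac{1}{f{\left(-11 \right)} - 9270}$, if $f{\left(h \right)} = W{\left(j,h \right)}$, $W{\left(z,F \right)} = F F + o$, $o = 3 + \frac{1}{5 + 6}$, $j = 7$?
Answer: $- \frac{11}{100605} \approx -0.00010934$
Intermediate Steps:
$o = \frac{34}{11}$ ($o = 3 + \frac{1}{11} = \frac{34}{11} \approx 3.0909$)
$W{\left(z,F \right)} = \frac{34}{11} + F^{2}$ ($W{\left(z,F \right)} = F F + \frac{34}{11} = F^{2} + \frac{34}{11} = \frac{34}{11} + F^{2}$)
$f{\left(h \right)} = \frac{34}{11} + h^{2}$
$\frac{1}{f{\left(-11 \right)} - 9270} = \frac{1}{\left(\frac{34}{11} + \left(-11\right)^{2}\right) - 9270} = \frac{1}{\left(\frac{34}{11} + 121\right) - 9270} = \frac{1}{\frac{1365}{11} - 9270} = \frac{1}{- \frac{100605}{11}} = - \frac{11}{100605}$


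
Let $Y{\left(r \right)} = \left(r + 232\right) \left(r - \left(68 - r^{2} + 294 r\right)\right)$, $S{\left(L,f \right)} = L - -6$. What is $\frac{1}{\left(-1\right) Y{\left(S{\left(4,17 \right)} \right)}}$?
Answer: $\frac{1}{701316} \approx 1.4259 \cdot 10^{-6}$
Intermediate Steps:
$S{\left(L,f \right)} = 6 + L$ ($S{\left(L,f \right)} = L + 6 = 6 + L$)
$Y{\left(r \right)} = \left(232 + r\right) \left(-68 + r^{2} - 293 r\right)$ ($Y{\left(r \right)} = \left(232 + r\right) \left(r - \left(68 - r^{2} + 294 r\right)\right) = \left(232 + r\right) \left(-68 + r^{2} - 293 r\right)$)
$\frac{1}{\left(-1\right) Y{\left(S{\left(4,17 \right)} \right)}} = \frac{1}{\left(-1\right) \left(-15776 + \left(6 + 4\right)^{3} - 68044 \left(6 + 4\right) - 61 \left(6 + 4\right)^{2}\right)} = \frac{1}{\left(-1\right) \left(-15776 + 10^{3} - 680440 - 61 \cdot 10^{2}\right)} = \frac{1}{\left(-1\right) \left(-15776 + 1000 - 680440 - 6100\right)} = \frac{1}{\left(-1\right) \left(-701316\right)} = \frac{1}{701316}$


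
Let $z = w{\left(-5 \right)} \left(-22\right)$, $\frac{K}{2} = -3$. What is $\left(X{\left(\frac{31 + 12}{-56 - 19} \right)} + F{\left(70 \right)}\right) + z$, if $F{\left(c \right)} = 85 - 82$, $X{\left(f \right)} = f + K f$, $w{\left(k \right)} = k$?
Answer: $\frac{1738}{15} \approx 115.87$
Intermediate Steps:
$K = -6$ ($K = 2 \left(-3\right) = -6$)
$X{\left(f \right)} = - 5 f$ ($X{\left(f \right)} = f - 6 f = - 5 f$)
$F{\left(c \right)} = 3$ ($F{\left(c \right)} = 85 - 82 = 3$)
$z = 110$ ($z = \left(-5\right) \left(-22\right) = 110$)
$\left(X{\left(\frac{31 + 12}{-56 - 19} \right)} + F{\left(70 \right)}\right) + z = \left(- 5 \frac{31 + 12}{-56 - 19} + 3\right) + 110 = \left(- 5 \frac{43}{-75} + 3\right) + 110 = \left(- 5 \cdot 43 \left(- \frac{1}{75}\right) + 3\right) + 110 = \left(\left(-5\right) \left(- \frac{43}{75}\right) + 3\right) + 110 = \left(\frac{43}{15} + 3\right) + 110 = \frac{88}{15} + 110 = \frac{1738}{15}$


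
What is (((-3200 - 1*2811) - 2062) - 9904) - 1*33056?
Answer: -51033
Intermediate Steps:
(((-3200 - 1*2811) - 2062) - 9904) - 1*33056 = (((-3200 - 2811) - 2062) - 9904) - 33056 = ((-6011 - 2062) - 9904) - 33056 = (-8073 - 9904) - 33056 = -17977 - 33056 = -51033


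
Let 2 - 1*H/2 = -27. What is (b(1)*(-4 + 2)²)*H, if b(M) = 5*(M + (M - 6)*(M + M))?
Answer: -10440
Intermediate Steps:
b(M) = 5*M + 10*M*(-6 + M) (b(M) = 5*(M + (-6 + M)*(2*M)) = 5*(M + 2*M*(-6 + M)) = 5*M + 10*M*(-6 + M))
H = 58 (H = 4 - 2*(-27) = 4 + 54 = 58)
(b(1)*(-4 + 2)²)*H = ((5*1*(-11 + 2*1))*(-4 + 2)²)*58 = ((5*1*(-11 + 2))*(-2)²)*58 = ((5*1*(-9))*4)*58 = -45*4*58 = -180*58 = -10440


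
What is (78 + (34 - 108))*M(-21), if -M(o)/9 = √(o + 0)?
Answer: -36*I*√21 ≈ -164.97*I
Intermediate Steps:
M(o) = -9*√o (M(o) = -9*√(o + 0) = -9*√o)
(78 + (34 - 108))*M(-21) = (78 + (34 - 108))*(-9*I*√21) = (78 - 74)*(-9*I*√21) = 4*(-9*I*√21) = -36*I*√21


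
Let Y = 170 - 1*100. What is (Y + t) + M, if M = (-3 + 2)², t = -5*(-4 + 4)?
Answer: 71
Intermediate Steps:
t = 0 (t = -5*0 = 0)
Y = 70 (Y = 170 - 100 = 70)
M = 1 (M = (-1)² = 1)
(Y + t) + M = (70 + 0) + 1 = 70 + 1 = 71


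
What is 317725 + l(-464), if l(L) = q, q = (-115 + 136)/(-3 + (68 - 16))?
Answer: 2224078/7 ≈ 3.1773e+5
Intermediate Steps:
q = 3/7 (q = 21/(-3 + 52) = 21/49 = 21*(1/49) = 3/7 ≈ 0.42857)
l(L) = 3/7
317725 + l(-464) = 317725 + 3/7 = 2224078/7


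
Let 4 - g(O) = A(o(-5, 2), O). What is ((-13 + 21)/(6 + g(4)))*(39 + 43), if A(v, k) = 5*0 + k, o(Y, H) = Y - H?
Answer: 328/3 ≈ 109.33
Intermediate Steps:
A(v, k) = k (A(v, k) = 0 + k = k)
g(O) = 4 - O
((-13 + 21)/(6 + g(4)))*(39 + 43) = ((-13 + 21)/(6 + (4 - 1*4)))*(39 + 43) = (8/(6 + (4 - 4)))*82 = (8/(6 + 0))*82 = (8/6)*82 = (8*(1/6))*82 = (4/3)*82 = 328/3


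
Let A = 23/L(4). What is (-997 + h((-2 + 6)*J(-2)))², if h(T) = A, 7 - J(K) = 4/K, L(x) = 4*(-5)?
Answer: 398521369/400 ≈ 9.9630e+5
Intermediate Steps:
L(x) = -20
J(K) = 7 - 4/K
A = -23/20 (A = 23/(-20) = 23*(-1/20) = -23/20 ≈ -1.1500)
h(T) = -23/20
(-997 + h((-2 + 6)*J(-2)))² = (-997 - 23/20)² = (-19963/20)² = 398521369/400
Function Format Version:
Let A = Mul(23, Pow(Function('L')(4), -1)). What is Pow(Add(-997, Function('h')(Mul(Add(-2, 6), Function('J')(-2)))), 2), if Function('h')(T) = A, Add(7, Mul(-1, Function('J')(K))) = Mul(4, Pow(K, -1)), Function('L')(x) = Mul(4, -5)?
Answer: Rational(398521369, 400) ≈ 9.9630e+5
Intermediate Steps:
Function('L')(x) = -20
Function('J')(K) = Add(7, Mul(-4, Pow(K, -1))) (Function('J')(K) = Add(7, Mul(-1, Mul(4, Pow(K, -1)))) = Add(7, Mul(-4, Pow(K, -1))))
A = Rational(-23, 20) (A = Mul(23, Pow(-20, -1)) = Mul(23, Rational(-1, 20)) = Rational(-23, 20) ≈ -1.1500)
Function('h')(T) = Rational(-23, 20)
Pow(Add(-997, Function('h')(Mul(Add(-2, 6), Function('J')(-2)))), 2) = Pow(Add(-997, Rational(-23, 20)), 2) = Pow(Rational(-19963, 20), 2) = Rational(398521369, 400)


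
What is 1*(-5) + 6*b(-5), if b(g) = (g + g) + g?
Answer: -95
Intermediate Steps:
b(g) = 3*g (b(g) = 2*g + g = 3*g)
1*(-5) + 6*b(-5) = 1*(-5) + 6*(3*(-5)) = -5 + 6*(-15) = -5 - 90 = -95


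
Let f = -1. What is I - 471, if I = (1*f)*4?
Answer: -475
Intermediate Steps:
I = -4 (I = (1*(-1))*4 = -1*4 = -4)
I - 471 = -4 - 471 = -475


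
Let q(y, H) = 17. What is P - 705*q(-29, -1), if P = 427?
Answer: -11558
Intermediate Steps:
P - 705*q(-29, -1) = 427 - 705*17 = 427 - 11985 = -11558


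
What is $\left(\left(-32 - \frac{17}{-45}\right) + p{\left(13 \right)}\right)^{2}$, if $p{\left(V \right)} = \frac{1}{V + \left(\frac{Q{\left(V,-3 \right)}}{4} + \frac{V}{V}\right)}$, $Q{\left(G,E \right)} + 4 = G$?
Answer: $\frac{340882369}{342225} \approx 996.08$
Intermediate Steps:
$Q{\left(G,E \right)} = -4 + G$
$p{\left(V \right)} = \frac{4}{5 V}$ ($p{\left(V \right)} = \frac{1}{V + \left(\frac{-4 + V}{4} + \frac{V}{V}\right)} = \frac{1}{V + \left(\left(-4 + V\right) \frac{1}{4} + 1\right)} = \frac{1}{V + \left(\left(-1 + \frac{V}{4}\right) + 1\right)} = \frac{1}{V + \frac{V}{4}} = \frac{1}{\frac{5}{4} V} = \frac{4}{5 V}$)
$\left(\left(-32 - \frac{17}{-45}\right) + p{\left(13 \right)}\right)^{2} = \left(\left(-32 - \frac{17}{-45}\right) + \frac{4}{5 \cdot 13}\right)^{2} = \left(\left(-32 - 17 \left(- \frac{1}{45}\right)\right) + \frac{4}{5} \cdot \frac{1}{13}\right)^{2} = \left(\left(-32 - - \frac{17}{45}\right) + \frac{4}{65}\right)^{2} = \left(\left(-32 + \frac{17}{45}\right) + \frac{4}{65}\right)^{2} = \left(- \frac{1423}{45} + \frac{4}{65}\right)^{2} = \left(- \frac{18463}{585}\right)^{2} = \frac{340882369}{342225}$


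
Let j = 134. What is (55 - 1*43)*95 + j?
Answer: 1274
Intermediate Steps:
(55 - 1*43)*95 + j = (55 - 1*43)*95 + 134 = (55 - 43)*95 + 134 = 12*95 + 134 = 1140 + 134 = 1274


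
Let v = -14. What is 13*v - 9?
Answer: -191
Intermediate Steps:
13*v - 9 = 13*(-14) - 9 = -182 - 9 = -191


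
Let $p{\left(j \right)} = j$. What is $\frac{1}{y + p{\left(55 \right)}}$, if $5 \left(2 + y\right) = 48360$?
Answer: $\frac{1}{9725} \approx 0.00010283$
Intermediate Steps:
$y = 9670$ ($y = -2 + \frac{1}{5} \cdot 48360 = -2 + 9672 = 9670$)
$\frac{1}{y + p{\left(55 \right)}} = \frac{1}{9670 + 55} = \frac{1}{9725}$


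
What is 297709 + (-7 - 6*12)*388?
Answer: 267057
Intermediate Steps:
297709 + (-7 - 6*12)*388 = 297709 + (-7 - 72)*388 = 297709 - 79*388 = 297709 - 30652 = 267057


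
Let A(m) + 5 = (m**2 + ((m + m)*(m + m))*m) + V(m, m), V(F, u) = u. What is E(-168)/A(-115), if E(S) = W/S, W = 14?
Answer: 1/72844740 ≈ 1.3728e-8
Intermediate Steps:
E(S) = 14/S
A(m) = -5 + m + m**2 + 4*m**3 (A(m) = -5 + ((m**2 + ((m + m)*(m + m))*m) + m) = -5 + ((m**2 + ((2*m)*(2*m))*m) + m) = -5 + ((m**2 + (4*m**2)*m) + m) = -5 + ((m**2 + 4*m**3) + m) = -5 + (m + m**2 + 4*m**3) = -5 + m + m**2 + 4*m**3)
E(-168)/A(-115) = (14/(-168))/(-5 - 115 + (-115)**2 + 4*(-115)**3) = (14*(-1/168))/(-5 - 115 + 13225 + 4*(-1520875)) = -1/(12*(-5 - 115 + 13225 - 6083500)) = -1/12/(-6070395) = -1/12*(-1/6070395) = 1/72844740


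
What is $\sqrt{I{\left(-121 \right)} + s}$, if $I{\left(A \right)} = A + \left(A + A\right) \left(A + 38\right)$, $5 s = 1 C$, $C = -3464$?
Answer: $\frac{\sqrt{481805}}{5} \approx 138.82$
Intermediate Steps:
$s = - \frac{3464}{5}$ ($s = \frac{1 \left(-3464\right)}{5} = \frac{1}{5} \left(-3464\right) = - \frac{3464}{5} \approx -692.8$)
$I{\left(A \right)} = A + 2 A \left(38 + A\right)$
$\sqrt{I{\left(-121 \right)} + s} = \sqrt{- 121 \left(77 + 2 \left(-121\right)\right) - \frac{3464}{5}} = \sqrt{- 121 \left(77 - 242\right) - \frac{3464}{5}} = \sqrt{\left(-121\right) \left(-165\right) - \frac{3464}{5}} = \sqrt{19965 - \frac{3464}{5}} = \sqrt{\frac{96361}{5}} = \frac{\sqrt{481805}}{5}$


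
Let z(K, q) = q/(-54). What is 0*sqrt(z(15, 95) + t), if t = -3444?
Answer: 0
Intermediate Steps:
z(K, q) = -q/54 (z(K, q) = q*(-1/54) = -q/54)
0*sqrt(z(15, 95) + t) = 0*sqrt(-1/54*95 - 3444) = 0*sqrt(-95/54 - 3444) = 0*sqrt(-186071/54) = 0*(I*sqrt(1116426)/18) = 0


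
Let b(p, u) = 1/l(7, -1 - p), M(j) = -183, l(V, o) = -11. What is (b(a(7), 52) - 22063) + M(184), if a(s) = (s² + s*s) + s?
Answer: -244707/11 ≈ -22246.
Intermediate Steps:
a(s) = s + 2*s² (a(s) = (s² + s²) + s = 2*s² + s = s + 2*s²)
b(p, u) = -1/11 (b(p, u) = 1/(-11) = -1/11)
(b(a(7), 52) - 22063) + M(184) = (-1/11 - 22063) - 183 = -242694/11 - 183 = -244707/11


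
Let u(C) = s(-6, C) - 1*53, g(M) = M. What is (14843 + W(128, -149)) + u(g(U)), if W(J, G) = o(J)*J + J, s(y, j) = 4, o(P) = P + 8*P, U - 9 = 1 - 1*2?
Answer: 162378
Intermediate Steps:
U = 8 (U = 9 + (1 - 1*2) = 9 + (1 - 2) = 9 - 1 = 8)
o(P) = 9*P
W(J, G) = J + 9*J² (W(J, G) = (9*J)*J + J = 9*J² + J = J + 9*J²)
u(C) = -49 (u(C) = 4 - 1*53 = 4 - 53 = -49)
(14843 + W(128, -149)) + u(g(U)) = (14843 + 128*(1 + 9*128)) - 49 = (14843 + 128*(1 + 1152)) - 49 = (14843 + 128*1153) - 49 = (14843 + 147584) - 49 = 162427 - 49 = 162378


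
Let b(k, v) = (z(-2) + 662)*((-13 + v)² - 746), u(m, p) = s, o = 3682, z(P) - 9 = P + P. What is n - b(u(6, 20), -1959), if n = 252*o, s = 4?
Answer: -2592393482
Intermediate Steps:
z(P) = 9 + 2*P (z(P) = 9 + (P + P) = 9 + 2*P)
u(m, p) = 4
n = 927864 (n = 252*3682 = 927864)
b(k, v) = -497582 + 667*(-13 + v)² (b(k, v) = ((9 + 2*(-2)) + 662)*((-13 + v)² - 746) = ((9 - 4) + 662)*(-746 + (-13 + v)²) = (5 + 662)*(-746 + (-13 + v)²) = 667*(-746 + (-13 + v)²) = -497582 + 667*(-13 + v)²)
n - b(u(6, 20), -1959) = 927864 - (-497582 + 667*(-13 - 1959)²) = 927864 - (-497582 + 667*(-1972)²) = 927864 - (-497582 + 667*3888784) = 927864 - (-497582 + 2593818928) = 927864 - 1*2593321346 = 927864 - 2593321346 = -2592393482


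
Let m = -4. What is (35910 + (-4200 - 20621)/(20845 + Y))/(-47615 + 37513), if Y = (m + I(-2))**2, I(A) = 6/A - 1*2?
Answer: -751427839/211394452 ≈ -3.5546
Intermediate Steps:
I(A) = -2 + 6/A (I(A) = 6/A - 2 = -2 + 6/A)
Y = 81 (Y = (-4 + (-2 + 6/(-2)))**2 = (-4 + (-2 + 6*(-1/2)))**2 = (-4 + (-2 - 3))**2 = (-4 - 5)**2 = (-9)**2 = 81)
(35910 + (-4200 - 20621)/(20845 + Y))/(-47615 + 37513) = (35910 + (-4200 - 20621)/(20845 + 81))/(-47615 + 37513) = (35910 - 24821/20926)/(-10102) = (35910 - 24821*1/20926)*(-1/10102) = (35910 - 24821/20926)*(-1/10102) = (751427839/20926)*(-1/10102) = -751427839/211394452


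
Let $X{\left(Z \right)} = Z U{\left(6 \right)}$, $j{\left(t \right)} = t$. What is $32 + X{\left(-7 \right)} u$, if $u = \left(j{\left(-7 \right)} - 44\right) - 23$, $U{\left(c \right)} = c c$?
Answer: $18680$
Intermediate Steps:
$U{\left(c \right)} = c^{2}$
$u = -74$ ($u = \left(-7 - 44\right) - 23 = -51 - 23 = -74$)
$X{\left(Z \right)} = 36 Z$ ($X{\left(Z \right)} = Z 6^{2} = Z 36 = 36 Z$)
$32 + X{\left(-7 \right)} u = 32 + 36 \left(-7\right) \left(-74\right) = 32 - -18648 = 32 + 18648 = 18680$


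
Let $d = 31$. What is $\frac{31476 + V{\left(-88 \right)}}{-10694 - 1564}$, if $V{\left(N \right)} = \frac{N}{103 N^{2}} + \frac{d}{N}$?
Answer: $- \frac{142647635}{55553256} \approx -2.5678$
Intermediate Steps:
$V{\left(N \right)} = \frac{3194}{103 N}$ ($V{\left(N \right)} = \frac{N}{103 N^{2}} + \frac{31}{N} = N \frac{1}{103 N^{2}} + \frac{31}{N} = \frac{1}{103 N} + \frac{31}{N} = \frac{3194}{103 N}$)
$\frac{31476 + V{\left(-88 \right)}}{-10694 - 1564} = \frac{31476 + \frac{3194}{103 \left(-88\right)}}{-10694 - 1564} = \frac{31476 + \frac{3194}{103} \left(- \frac{1}{88}\right)}{-12258} = \left(31476 - \frac{1597}{4532}\right) \left(- \frac{1}{12258}\right) = \frac{142647635}{4532} \left(- \frac{1}{12258}\right) = - \frac{142647635}{55553256}$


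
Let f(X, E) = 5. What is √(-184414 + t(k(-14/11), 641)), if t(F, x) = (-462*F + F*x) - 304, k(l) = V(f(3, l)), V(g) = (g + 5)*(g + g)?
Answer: I*√166818 ≈ 408.43*I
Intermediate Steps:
V(g) = 2*g*(5 + g) (V(g) = (5 + g)*(2*g) = 2*g*(5 + g))
k(l) = 100 (k(l) = 2*5*(5 + 5) = 2*5*10 = 100)
t(F, x) = -304 - 462*F + F*x
√(-184414 + t(k(-14/11), 641)) = √(-184414 + (-304 - 462*100 + 100*641)) = √(-184414 + (-304 - 46200 + 64100)) = √(-184414 + 17596) = √(-166818) = I*√166818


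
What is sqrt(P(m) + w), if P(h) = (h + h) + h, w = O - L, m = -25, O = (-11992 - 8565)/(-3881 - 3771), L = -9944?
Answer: sqrt(144504471385)/3826 ≈ 99.356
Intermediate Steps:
O = 20557/7652 (O = -20557/(-7652) = -20557*(-1/7652) = 20557/7652 ≈ 2.6865)
w = 76112045/7652 (w = 20557/7652 - 1*(-9944) = 20557/7652 + 9944 = 76112045/7652 ≈ 9946.7)
P(h) = 3*h (P(h) = 2*h + h = 3*h)
sqrt(P(m) + w) = sqrt(3*(-25) + 76112045/7652) = sqrt(-75 + 76112045/7652) = sqrt(75538145/7652) = sqrt(144504471385)/3826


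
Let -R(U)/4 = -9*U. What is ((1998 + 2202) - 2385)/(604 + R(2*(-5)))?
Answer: 1815/244 ≈ 7.4385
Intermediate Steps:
R(U) = 36*U (R(U) = -(-36)*U = 36*U)
((1998 + 2202) - 2385)/(604 + R(2*(-5))) = ((1998 + 2202) - 2385)/(604 + 36*(2*(-5))) = (4200 - 2385)/(604 + 36*(-10)) = 1815/(604 - 360) = 1815/244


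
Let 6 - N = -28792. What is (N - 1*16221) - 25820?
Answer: -13243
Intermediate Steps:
N = 28798 (N = 6 - 1*(-28792) = 6 + 28792 = 28798)
(N - 1*16221) - 25820 = (28798 - 1*16221) - 25820 = (28798 - 16221) - 25820 = 12577 - 25820 = -13243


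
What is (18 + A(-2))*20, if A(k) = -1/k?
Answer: 370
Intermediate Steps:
(18 + A(-2))*20 = (18 - 1/(-2))*20 = (18 - 1*(-½))*20 = (18 + ½)*20 = (37/2)*20 = 370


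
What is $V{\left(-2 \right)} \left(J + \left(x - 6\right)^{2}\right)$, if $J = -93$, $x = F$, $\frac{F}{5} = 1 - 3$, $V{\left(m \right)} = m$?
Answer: $-326$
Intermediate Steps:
$F = -10$ ($F = 5 \left(1 - 3\right) = 5 \left(-2\right) = -10$)
$x = -10$
$V{\left(-2 \right)} \left(J + \left(x - 6\right)^{2}\right) = - 2 \left(-93 + \left(-10 - 6\right)^{2}\right) = - 2 \left(-93 + \left(-16\right)^{2}\right) = - 2 \left(-93 + 256\right) = \left(-2\right) 163 = -326$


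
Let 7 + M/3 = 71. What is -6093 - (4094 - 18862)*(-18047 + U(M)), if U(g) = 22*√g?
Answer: -266524189 + 2599168*√3 ≈ -2.6202e+8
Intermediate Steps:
M = 192 (M = -21 + 3*71 = -21 + 213 = 192)
-6093 - (4094 - 18862)*(-18047 + U(M)) = -6093 - (4094 - 18862)*(-18047 + 22*√192) = -6093 - (-14768)*(-18047 + 22*(8*√3)) = -6093 - (-14768)*(-18047 + 176*√3) = -6093 - (266518096 - 2599168*√3) = -6093 + (-266518096 + 2599168*√3) = -266524189 + 2599168*√3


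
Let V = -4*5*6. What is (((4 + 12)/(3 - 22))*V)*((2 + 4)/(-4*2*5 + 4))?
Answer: -320/19 ≈ -16.842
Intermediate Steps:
V = -120 (V = -20*6 = -120)
(((4 + 12)/(3 - 22))*V)*((2 + 4)/(-4*2*5 + 4)) = (((4 + 12)/(3 - 22))*(-120))*((2 + 4)/(-4*2*5 + 4)) = ((16/(-19))*(-120))*(6/(-8*5 + 4)) = ((16*(-1/19))*(-120))*(6/(-40 + 4)) = (-16/19*(-120))*(6/(-36)) = 1920*(6*(-1/36))/19 = (1920/19)*(-1/6) = -320/19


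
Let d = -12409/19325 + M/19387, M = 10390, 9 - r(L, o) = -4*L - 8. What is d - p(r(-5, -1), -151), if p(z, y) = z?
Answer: 1084174792/374653775 ≈ 2.8938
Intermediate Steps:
r(L, o) = 17 + 4*L (r(L, o) = 9 - (-4*L - 8) = 9 - (-8 - 4*L) = 9 + (8 + 4*L) = 17 + 4*L)
d = -39786533/374653775 (d = -12409/19325 + 10390/19387 = -39786533/374653775 ≈ -0.10620)
d - p(r(-5, -1), -151) = -39786533/374653775 - (17 + 4*(-5)) = -39786533/374653775 - (17 - 20) = -39786533/374653775 - 1*(-3) = -39786533/374653775 + 3 = 1084174792/374653775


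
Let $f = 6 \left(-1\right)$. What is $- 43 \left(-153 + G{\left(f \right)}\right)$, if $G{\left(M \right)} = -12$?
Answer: $7095$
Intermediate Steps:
$f = -6$
$- 43 \left(-153 + G{\left(f \right)}\right) = - 43 \left(-153 - 12\right) = \left(-43\right) \left(-165\right) = 7095$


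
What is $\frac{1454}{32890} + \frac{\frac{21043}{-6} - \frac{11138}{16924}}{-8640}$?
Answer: $\frac{40596947597}{90174118320} \approx 0.45021$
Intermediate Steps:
$\frac{1454}{32890} + \frac{\frac{21043}{-6} - \frac{11138}{16924}}{-8640} = 1454 \cdot \frac{1}{32890} + \left(21043 \left(- \frac{1}{6}\right) - \frac{5569}{8462}\right) \left(- \frac{1}{8640}\right) = \frac{727}{16445} + \left(- \frac{21043}{6} - \frac{5569}{8462}\right) \left(- \frac{1}{8640}\right) = \frac{727}{16445} - - \frac{2226241}{5483376} = \frac{727}{16445} + \frac{2226241}{5483376} = \frac{40596947597}{90174118320}$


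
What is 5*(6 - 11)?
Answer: -25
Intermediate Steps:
5*(6 - 11) = 5*(-5) = -25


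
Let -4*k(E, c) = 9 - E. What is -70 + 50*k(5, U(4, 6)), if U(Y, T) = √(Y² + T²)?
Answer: -120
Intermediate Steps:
U(Y, T) = √(T² + Y²)
k(E, c) = -9/4 + E/4 (k(E, c) = -(9 - E)/4 = -9/4 + E/4)
-70 + 50*k(5, U(4, 6)) = -70 + 50*(-9/4 + (¼)*5) = -70 + 50*(-9/4 + 5/4) = -70 + 50*(-1) = -70 - 50 = -120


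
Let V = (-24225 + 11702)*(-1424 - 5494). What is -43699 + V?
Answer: 86590415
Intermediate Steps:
V = 86634114 (V = -12523*(-6918) = 86634114)
-43699 + V = -43699 + 86634114 = 86590415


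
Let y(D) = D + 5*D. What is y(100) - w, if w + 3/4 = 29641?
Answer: -116161/4 ≈ -29040.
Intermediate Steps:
y(D) = 6*D
w = 118561/4 (w = -¾ + 29641 = 118561/4 ≈ 29640.)
y(100) - w = 6*100 - 1*118561/4 = 600 - 118561/4 = -116161/4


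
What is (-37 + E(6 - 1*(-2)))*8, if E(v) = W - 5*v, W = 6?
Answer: -568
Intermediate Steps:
E(v) = 6 - 5*v
(-37 + E(6 - 1*(-2)))*8 = (-37 + (6 - 5*(6 - 1*(-2))))*8 = (-37 + (6 - 5*(6 + 2)))*8 = (-37 + (6 - 5*8))*8 = (-37 + (6 - 40))*8 = (-37 - 34)*8 = -71*8 = -568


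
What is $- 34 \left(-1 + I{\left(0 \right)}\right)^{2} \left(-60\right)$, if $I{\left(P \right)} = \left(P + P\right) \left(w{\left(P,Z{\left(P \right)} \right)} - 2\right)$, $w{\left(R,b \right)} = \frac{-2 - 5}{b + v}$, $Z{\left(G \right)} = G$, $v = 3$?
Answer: $2040$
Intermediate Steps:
$w{\left(R,b \right)} = - \frac{7}{3 + b}$ ($w{\left(R,b \right)} = \frac{-2 - 5}{b + 3} = - \frac{7}{3 + b}$)
$I{\left(P \right)} = 2 P \left(-2 - \frac{7}{3 + P}\right)$ ($I{\left(P \right)} = \left(P + P\right) \left(- \frac{7}{3 + P} - 2\right) = 2 P \left(-2 - \frac{7}{3 + P}\right)$)
$- 34 \left(-1 + I{\left(0 \right)}\right)^{2} \left(-60\right) = - 34 \left(-1 - \frac{0 \left(13 + 2 \cdot 0\right)}{3 + 0}\right)^{2} \left(-60\right) = - 34 \left(-1 - \frac{0 \left(13 + 0\right)}{3}\right)^{2} \left(-60\right) = - 34 \left(-1 - 0 \cdot \frac{1}{3} \cdot 13\right)^{2} \left(-60\right) = - 34 \left(-1 + 0\right)^{2} \left(-60\right) = - 34 \left(-1\right)^{2} \left(-60\right) = \left(-34\right) 1 \left(-60\right) = \left(-34\right) \left(-60\right) = 2040$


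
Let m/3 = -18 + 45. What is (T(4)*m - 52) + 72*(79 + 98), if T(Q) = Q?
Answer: 13016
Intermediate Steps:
m = 81 (m = 3*(-18 + 45) = 3*27 = 81)
(T(4)*m - 52) + 72*(79 + 98) = (4*81 - 52) + 72*(79 + 98) = (324 - 52) + 72*177 = 272 + 12744 = 13016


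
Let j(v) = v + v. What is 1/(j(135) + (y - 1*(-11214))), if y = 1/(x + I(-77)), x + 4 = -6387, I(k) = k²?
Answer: 462/5305607 ≈ 8.7078e-5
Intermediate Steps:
x = -6391 (x = -4 - 6387 = -6391)
y = -1/462 (y = 1/(-6391 + (-77)²) = 1/(-6391 + 5929) = 1/(-462) = -1/462 ≈ -0.0021645)
j(v) = 2*v
1/(j(135) + (y - 1*(-11214))) = 1/(2*135 + (-1/462 - 1*(-11214))) = 1/(270 + (-1/462 + 11214)) = 1/(270 + 5180867/462) = 1/(5305607/462) = 462/5305607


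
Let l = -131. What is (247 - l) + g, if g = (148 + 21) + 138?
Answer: 685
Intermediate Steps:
g = 307 (g = 169 + 138 = 307)
(247 - l) + g = (247 - 1*(-131)) + 307 = (247 + 131) + 307 = 378 + 307 = 685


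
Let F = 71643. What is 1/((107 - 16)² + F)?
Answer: 1/79924 ≈ 1.2512e-5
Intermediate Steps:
1/((107 - 16)² + F) = 1/((107 - 16)² + 71643) = 1/(91² + 71643) = 1/(8281 + 71643) = 1/79924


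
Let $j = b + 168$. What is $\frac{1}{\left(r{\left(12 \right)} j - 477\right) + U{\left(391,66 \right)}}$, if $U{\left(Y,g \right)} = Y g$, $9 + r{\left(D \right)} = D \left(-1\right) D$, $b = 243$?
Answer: $- \frac{1}{37554} \approx -2.6628 \cdot 10^{-5}$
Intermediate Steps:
$r{\left(D \right)} = -9 - D^{2}$ ($r{\left(D \right)} = -9 + D \left(-1\right) D = -9 + - D D = -9 - D^{2}$)
$j = 411$ ($j = 243 + 168 = 411$)
$\frac{1}{\left(r{\left(12 \right)} j - 477\right) + U{\left(391,66 \right)}} = \frac{1}{\left(\left(-9 - 12^{2}\right) 411 - 477\right) + 391 \cdot 66} = \frac{1}{\left(\left(-9 - 144\right) 411 - 477\right) + 25806} = \frac{1}{\left(\left(-153\right) 411 - 477\right) + 25806} = \frac{1}{\left(-62883 - 477\right) + 25806} = \frac{1}{-63360 + 25806} = \frac{1}{-37554} = - \frac{1}{37554}$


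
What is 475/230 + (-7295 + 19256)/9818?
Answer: 370729/112907 ≈ 3.2835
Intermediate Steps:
475/230 + (-7295 + 19256)/9818 = 475*(1/230) + 11961*(1/9818) = 95/46 + 11961/9818 = 370729/112907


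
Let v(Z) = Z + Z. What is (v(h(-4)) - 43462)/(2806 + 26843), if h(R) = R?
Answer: -14490/9883 ≈ -1.4662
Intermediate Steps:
v(Z) = 2*Z
(v(h(-4)) - 43462)/(2806 + 26843) = (2*(-4) - 43462)/(2806 + 26843) = (-8 - 43462)/29649 = -43470*1/29649 = -14490/9883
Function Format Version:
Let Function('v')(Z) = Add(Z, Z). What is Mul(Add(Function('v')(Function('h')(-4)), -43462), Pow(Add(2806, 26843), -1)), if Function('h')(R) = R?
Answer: Rational(-14490, 9883) ≈ -1.4662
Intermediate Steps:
Function('v')(Z) = Mul(2, Z)
Mul(Add(Function('v')(Function('h')(-4)), -43462), Pow(Add(2806, 26843), -1)) = Mul(Add(Mul(2, -4), -43462), Pow(Add(2806, 26843), -1)) = Mul(Add(-8, -43462), Pow(29649, -1)) = Mul(-43470, Rational(1, 29649)) = Rational(-14490, 9883)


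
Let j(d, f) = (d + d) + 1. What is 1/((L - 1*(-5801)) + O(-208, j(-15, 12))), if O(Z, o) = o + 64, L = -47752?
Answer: -1/41916 ≈ -2.3857e-5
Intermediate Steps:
j(d, f) = 1 + 2*d (j(d, f) = 2*d + 1 = 1 + 2*d)
O(Z, o) = 64 + o
1/((L - 1*(-5801)) + O(-208, j(-15, 12))) = 1/((-47752 - 1*(-5801)) + (64 + (1 + 2*(-15)))) = 1/((-47752 + 5801) + (64 + (1 - 30))) = 1/(-41951 + (64 - 29)) = 1/(-41951 + 35) = 1/(-41916) = -1/41916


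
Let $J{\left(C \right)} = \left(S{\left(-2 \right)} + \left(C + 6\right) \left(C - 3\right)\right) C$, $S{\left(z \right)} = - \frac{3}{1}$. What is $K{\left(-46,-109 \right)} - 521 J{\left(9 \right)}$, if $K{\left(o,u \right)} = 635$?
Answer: $-407308$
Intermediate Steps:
$S{\left(z \right)} = -3$ ($S{\left(z \right)} = \left(-3\right) 1 = -3$)
$J{\left(C \right)} = C \left(-3 + \left(-3 + C\right) \left(6 + C\right)\right)$ ($J{\left(C \right)} = \left(-3 + \left(C + 6\right) \left(C - 3\right)\right) C = \left(-3 + \left(6 + C\right) \left(-3 + C\right)\right) C = \left(-3 + \left(-3 + C\right) \left(6 + C\right)\right) C = C \left(-3 + \left(-3 + C\right) \left(6 + C\right)\right)$)
$K{\left(-46,-109 \right)} - 521 J{\left(9 \right)} = 635 - 521 \cdot 9 \left(-21 + 9^{2} + 3 \cdot 9\right) = 635 - 521 \cdot 9 \left(-21 + 81 + 27\right) = 635 - 521 \cdot 9 \cdot 87 = 635 - 407943 = -407308$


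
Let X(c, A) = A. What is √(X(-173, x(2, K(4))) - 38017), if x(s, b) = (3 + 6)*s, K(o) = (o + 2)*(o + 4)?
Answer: I*√37999 ≈ 194.93*I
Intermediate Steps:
K(o) = (2 + o)*(4 + o)
x(s, b) = 9*s
√(X(-173, x(2, K(4))) - 38017) = √(9*2 - 38017) = √(18 - 38017) = √(-37999) = I*√37999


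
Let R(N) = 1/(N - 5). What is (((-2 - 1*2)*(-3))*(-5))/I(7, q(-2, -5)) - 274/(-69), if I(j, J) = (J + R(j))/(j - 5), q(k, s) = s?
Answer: 2114/69 ≈ 30.638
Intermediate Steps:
R(N) = 1/(-5 + N)
I(j, J) = (J + 1/(-5 + j))/(-5 + j) (I(j, J) = (J + 1/(-5 + j))/(j - 5) = (J + 1/(-5 + j))/(-5 + j))
(((-2 - 1*2)*(-3))*(-5))/I(7, q(-2, -5)) - 274/(-69) = (((-2 - 1*2)*(-3))*(-5))/(((1 - 5*(-5 + 7))/(-5 + 7)²)) - 274/(-69) = (((-2 - 2)*(-3))*(-5))/(((1 - 5*2)/2²)) - 274*(-1/69) = (-4*(-3)*(-5))/(((1 - 10)/4)) + 274/69 = (12*(-5))/(((¼)*(-9))) + 274/69 = -60/(-9/4) + 274/69 = -60*(-4/9) + 274/69 = 80/3 + 274/69 = 2114/69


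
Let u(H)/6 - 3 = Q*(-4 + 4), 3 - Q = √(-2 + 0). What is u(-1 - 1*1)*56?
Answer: 1008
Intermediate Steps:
Q = 3 - I*√2 (Q = 3 - √(-2 + 0) = 3 - √(-2) = 3 - I*√2 ≈ 3.0 - 1.4142*I)
u(H) = 18 (u(H) = 18 + 6*((3 - I*√2)*(-4 + 4)) = 18 + 6*((3 - I*√2)*0) = 18 + 6*0 = 18 + 0 = 18)
u(-1 - 1*1)*56 = 18*56 = 1008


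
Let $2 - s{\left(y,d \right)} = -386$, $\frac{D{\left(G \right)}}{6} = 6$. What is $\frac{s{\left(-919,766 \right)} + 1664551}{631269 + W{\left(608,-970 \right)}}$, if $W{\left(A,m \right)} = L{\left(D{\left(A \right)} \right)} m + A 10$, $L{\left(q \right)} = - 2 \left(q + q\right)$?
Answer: $\frac{1664939}{777029} \approx 2.1427$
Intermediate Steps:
$D{\left(G \right)} = 36$ ($D{\left(G \right)} = 6 \cdot 6 = 36$)
$L{\left(q \right)} = - 4 q$ ($L{\left(q \right)} = - 2 \cdot 2 q = - 4 q$)
$W{\left(A,m \right)} = - 144 m + 10 A$ ($W{\left(A,m \right)} = \left(-4\right) 36 m + A 10 = - 144 m + 10 A$)
$s{\left(y,d \right)} = 388$ ($s{\left(y,d \right)} = 2 - -386 = 2 + 386 = 388$)
$\frac{s{\left(-919,766 \right)} + 1664551}{631269 + W{\left(608,-970 \right)}} = \frac{388 + 1664551}{631269 + \left(\left(-144\right) \left(-970\right) + 10 \cdot 608\right)} = \frac{1664939}{631269 + \left(139680 + 6080\right)} = \frac{1664939}{631269 + 145760} = \frac{1664939}{777029}$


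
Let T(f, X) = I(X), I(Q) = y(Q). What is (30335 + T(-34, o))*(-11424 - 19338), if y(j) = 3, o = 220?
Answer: -933257556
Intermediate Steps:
I(Q) = 3
T(f, X) = 3
(30335 + T(-34, o))*(-11424 - 19338) = (30335 + 3)*(-11424 - 19338) = 30338*(-30762) = -933257556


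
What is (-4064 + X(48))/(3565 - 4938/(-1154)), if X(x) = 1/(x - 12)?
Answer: -84416831/74141064 ≈ -1.1386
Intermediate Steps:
X(x) = 1/(-12 + x)
(-4064 + X(48))/(3565 - 4938/(-1154)) = (-4064 + 1/(-12 + 48))/(3565 - 4938/(-1154)) = (-4064 + 1/36)/(3565 - 4938*(-1/1154)) = (-4064 + 1/36)/(3565 + 2469/577) = -146303/(36*2059474/577) = -146303/36*577/2059474 = -84416831/74141064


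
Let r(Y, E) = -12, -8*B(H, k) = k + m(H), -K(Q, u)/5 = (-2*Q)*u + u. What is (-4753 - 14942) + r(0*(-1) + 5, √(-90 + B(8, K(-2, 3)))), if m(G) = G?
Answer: -19707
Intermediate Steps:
K(Q, u) = -5*u + 10*Q*u (K(Q, u) = -5*((-2*Q)*u + u) = -5*(-2*Q*u + u) = -5*(u - 2*Q*u) = -5*u + 10*Q*u)
B(H, k) = -H/8 - k/8 (B(H, k) = -(k + H)/8 = -(H + k)/8 = -H/8 - k/8)
(-4753 - 14942) + r(0*(-1) + 5, √(-90 + B(8, K(-2, 3)))) = (-4753 - 14942) - 12 = -19695 - 12 = -19707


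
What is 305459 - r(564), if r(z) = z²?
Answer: -12637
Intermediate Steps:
305459 - r(564) = 305459 - 1*564² = 305459 - 1*318096 = 305459 - 318096 = -12637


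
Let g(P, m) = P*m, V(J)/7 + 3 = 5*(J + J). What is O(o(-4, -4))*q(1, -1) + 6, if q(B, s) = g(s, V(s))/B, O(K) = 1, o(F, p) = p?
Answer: 97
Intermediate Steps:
V(J) = -21 + 70*J (V(J) = -21 + 7*(5*(J + J)) = -21 + 7*(5*(2*J)) = -21 + 7*(10*J) = -21 + 70*J)
q(B, s) = s*(-21 + 70*s)/B (q(B, s) = (s*(-21 + 70*s))/B = s*(-21 + 70*s)/B)
O(o(-4, -4))*q(1, -1) + 6 = 1*(7*(-1)*(-3 + 10*(-1))/1) + 6 = 1*(7*(-1)*1*(-3 - 10)) + 6 = 1*(7*(-1)*1*(-13)) + 6 = 1*91 + 6 = 91 + 6 = 97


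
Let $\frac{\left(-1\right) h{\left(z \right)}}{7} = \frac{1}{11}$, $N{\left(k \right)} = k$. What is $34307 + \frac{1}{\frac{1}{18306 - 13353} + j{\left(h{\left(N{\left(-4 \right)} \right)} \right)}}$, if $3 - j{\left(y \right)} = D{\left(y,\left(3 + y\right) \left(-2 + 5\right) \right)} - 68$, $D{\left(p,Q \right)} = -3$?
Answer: $\frac{12574309514}{366523} \approx 34307.0$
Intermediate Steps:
$h{\left(z \right)} = - \frac{7}{11}$
$j{\left(y \right)} = 74$ ($j{\left(y \right)} = 3 - \left(-3 - 68\right) = 3 - -71 = 3 + 71 = 74$)
$34307 + \frac{1}{\frac{1}{18306 - 13353} + j{\left(h{\left(N{\left(-4 \right)} \right)} \right)}} = 34307 + \frac{1}{\frac{1}{18306 - 13353} + 74} = 34307 + \frac{1}{\frac{1}{4953} + 74} = 34307 + \frac{1}{\frac{366523}{4953}} = 34307 + \frac{4953}{366523} = \frac{12574309514}{366523}$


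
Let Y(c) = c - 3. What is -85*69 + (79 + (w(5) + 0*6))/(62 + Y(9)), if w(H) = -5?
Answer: -199373/34 ≈ -5863.9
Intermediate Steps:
Y(c) = -3 + c
-85*69 + (79 + (w(5) + 0*6))/(62 + Y(9)) = -85*69 + (79 + (-5 + 0*6))/(62 + (-3 + 9)) = -5865 + (79 + (-5 + 0))/(62 + 6) = -5865 + (79 - 5)/68 = -5865 + 74*(1/68) = -5865 + 37/34 = -199373/34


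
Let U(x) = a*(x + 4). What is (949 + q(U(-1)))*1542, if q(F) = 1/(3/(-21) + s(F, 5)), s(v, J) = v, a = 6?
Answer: 182930544/125 ≈ 1.4634e+6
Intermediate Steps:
U(x) = 24 + 6*x (U(x) = 6*(x + 4) = 6*(4 + x) = 24 + 6*x)
q(F) = 1/(-1/7 + F) (q(F) = 1/(3/(-21) + F) = 1/(3*(-1/21) + F) = 1/(-1/7 + F))
(949 + q(U(-1)))*1542 = (949 + 7/(-1 + 7*(24 + 6*(-1))))*1542 = (949 + 7/(-1 + 7*(24 - 6)))*1542 = (949 + 7/(-1 + 7*18))*1542 = (949 + 7/(-1 + 126))*1542 = (949 + 7/125)*1542 = (118632/125)*1542 = 182930544/125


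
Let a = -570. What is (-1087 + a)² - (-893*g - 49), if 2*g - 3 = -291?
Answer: 2617106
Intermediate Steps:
g = -144 (g = 3/2 + (½)*(-291) = 3/2 - 291/2 = -144)
(-1087 + a)² - (-893*g - 49) = (-1087 - 570)² - (-893*(-144) - 49) = (-1657)² - (128592 - 49) = 2745649 - 1*128543 = 2745649 - 128543 = 2617106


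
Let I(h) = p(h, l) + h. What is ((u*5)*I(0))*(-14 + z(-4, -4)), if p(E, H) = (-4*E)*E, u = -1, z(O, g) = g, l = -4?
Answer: 0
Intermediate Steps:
p(E, H) = -4*E**2
I(h) = h - 4*h**2 (I(h) = -4*h**2 + h = h - 4*h**2)
((u*5)*I(0))*(-14 + z(-4, -4)) = ((-1*5)*(0*(1 - 4*0)))*(-14 - 4) = -0*(1 + 0)*(-18) = -0*(-18) = -5*0*(-18) = 0*(-18) = 0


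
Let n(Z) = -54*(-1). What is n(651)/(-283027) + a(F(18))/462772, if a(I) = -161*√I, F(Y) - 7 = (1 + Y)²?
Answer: -54/283027 - 161*√23/115693 ≈ -0.0068647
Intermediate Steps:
n(Z) = 54
F(Y) = 7 + (1 + Y)²
n(651)/(-283027) + a(F(18))/462772 = 54/(-283027) - 161*√(7 + (1 + 18)²)/462772 = 54*(-1/283027) - 161*√(7 + 19²)*(1/462772) = -54/283027 - 161*√(7 + 361)*(1/462772) = -54/283027 - 644*√23*(1/462772) = -54/283027 - 161*√23/115693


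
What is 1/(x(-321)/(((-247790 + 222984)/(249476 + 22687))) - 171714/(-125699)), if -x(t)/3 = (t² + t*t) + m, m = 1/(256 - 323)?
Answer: 208911989398/1417088847038938251 ≈ 1.4742e-7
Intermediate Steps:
m = -1/67 (m = 1/(-67) = -1/67 ≈ -0.014925)
x(t) = 3/67 - 6*t² (x(t) = -3*((t² + t*t) - 1/67) = -3*((t² + t²) - 1/67) = -3*(2*t² - 1/67) = -3*(-1/67 + 2*t²) = 3/67 - 6*t²)
1/(x(-321)/(((-247790 + 222984)/(249476 + 22687))) - 171714/(-125699)) = 1/((3/67 - 6*(-321)²)/(((-247790 + 222984)/(249476 + 22687))) - 171714/(-125699)) = 1/((3/67 - 6*103041)/((-24806/272163)) - 171714*(-1/125699)) = 1/((3/67 - 618246)/((-24806*1/272163)) + 171714/125699) = 1/(-41422479/(67*(-24806/272163)) + 171714/125699) = 1/(-41422479/67*(-272163/24806) + 171714/125699) = 1/(11273666152077/1662002 + 171714/125699) = 1/(1417088847038938251/208911989398) = 208911989398/1417088847038938251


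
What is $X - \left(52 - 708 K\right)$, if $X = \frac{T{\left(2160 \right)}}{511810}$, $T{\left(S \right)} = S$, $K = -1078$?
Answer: $- \frac{39065228740}{51181} \approx -7.6328 \cdot 10^{5}$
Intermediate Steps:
$X = \frac{216}{51181}$ ($X = \frac{2160}{511810} = 2160 \cdot \frac{1}{511810} = \frac{216}{51181} \approx 0.0042203$)
$X - \left(52 - 708 K\right) = \frac{216}{51181} - \left(52 - -763224\right) = \frac{216}{51181} - \left(52 + 763224\right) = \frac{216}{51181} - 763276 = - \frac{39065228740}{51181}$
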